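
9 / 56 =0.16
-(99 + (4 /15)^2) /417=-0.24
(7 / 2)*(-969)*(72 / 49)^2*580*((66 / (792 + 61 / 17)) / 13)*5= -326896010496 / 2412319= -135511.10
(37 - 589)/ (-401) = 552/ 401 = 1.38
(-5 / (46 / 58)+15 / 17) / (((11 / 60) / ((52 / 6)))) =-1102400 / 4301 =-256.31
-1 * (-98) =98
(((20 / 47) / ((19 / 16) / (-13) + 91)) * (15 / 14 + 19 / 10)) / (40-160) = -10816 / 93315915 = -0.00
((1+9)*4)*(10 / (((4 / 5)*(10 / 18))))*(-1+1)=0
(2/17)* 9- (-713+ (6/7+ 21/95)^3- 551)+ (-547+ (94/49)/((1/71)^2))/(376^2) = 893288894585618179/706788618088000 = 1263.87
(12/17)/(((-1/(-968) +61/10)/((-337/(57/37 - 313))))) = 60349960/482080611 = 0.13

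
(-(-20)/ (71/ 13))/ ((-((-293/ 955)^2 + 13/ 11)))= -652097875/ 227211786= -2.87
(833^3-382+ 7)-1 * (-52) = 578009214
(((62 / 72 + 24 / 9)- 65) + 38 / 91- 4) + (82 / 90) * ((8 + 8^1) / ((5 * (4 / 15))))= -886507 / 16380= -54.12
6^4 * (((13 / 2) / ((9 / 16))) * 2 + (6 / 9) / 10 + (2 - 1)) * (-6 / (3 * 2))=-156672 / 5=-31334.40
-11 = -11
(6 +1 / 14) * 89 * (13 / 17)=413.21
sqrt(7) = 2.65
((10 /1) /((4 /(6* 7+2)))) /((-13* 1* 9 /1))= -110 /117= -0.94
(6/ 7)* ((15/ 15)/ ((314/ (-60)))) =-180/ 1099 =-0.16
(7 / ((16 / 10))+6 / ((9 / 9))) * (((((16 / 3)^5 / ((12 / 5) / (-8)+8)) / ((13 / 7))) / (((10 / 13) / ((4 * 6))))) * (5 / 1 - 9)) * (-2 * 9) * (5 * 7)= 24368906240 / 99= 246150568.08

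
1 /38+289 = 10983 /38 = 289.03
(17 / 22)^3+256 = 2730801 / 10648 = 256.46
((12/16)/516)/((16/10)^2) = 25/44032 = 0.00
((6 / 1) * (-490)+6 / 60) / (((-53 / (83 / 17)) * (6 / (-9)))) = -406.23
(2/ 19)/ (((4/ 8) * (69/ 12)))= 0.04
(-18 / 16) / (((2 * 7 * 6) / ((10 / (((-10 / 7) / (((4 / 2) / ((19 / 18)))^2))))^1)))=243 / 722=0.34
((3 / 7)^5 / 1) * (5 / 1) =1215 / 16807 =0.07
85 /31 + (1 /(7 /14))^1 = 147 /31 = 4.74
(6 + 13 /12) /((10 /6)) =17 /4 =4.25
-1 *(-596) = 596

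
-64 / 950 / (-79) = 32 / 37525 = 0.00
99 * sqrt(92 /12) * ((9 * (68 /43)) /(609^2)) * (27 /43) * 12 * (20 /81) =0.02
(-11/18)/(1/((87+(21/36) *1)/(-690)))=11561/149040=0.08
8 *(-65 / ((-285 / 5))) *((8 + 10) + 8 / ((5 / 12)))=6448 / 19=339.37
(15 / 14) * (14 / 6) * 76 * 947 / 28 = 89965 / 14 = 6426.07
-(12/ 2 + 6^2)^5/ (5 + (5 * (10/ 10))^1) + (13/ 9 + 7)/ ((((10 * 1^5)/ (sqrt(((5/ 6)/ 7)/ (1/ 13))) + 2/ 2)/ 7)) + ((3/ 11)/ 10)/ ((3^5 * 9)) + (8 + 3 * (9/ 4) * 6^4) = -866126131070869/ 66317130 + 1064 * sqrt(2730)/ 7443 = -13060360.66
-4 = -4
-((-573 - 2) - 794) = 1369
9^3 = 729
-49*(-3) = 147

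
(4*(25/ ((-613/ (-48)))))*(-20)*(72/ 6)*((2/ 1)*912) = -2101248000/ 613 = -3427810.77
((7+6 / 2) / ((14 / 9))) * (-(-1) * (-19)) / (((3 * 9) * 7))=-0.65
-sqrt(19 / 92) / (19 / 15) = -15 * sqrt(437) / 874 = -0.36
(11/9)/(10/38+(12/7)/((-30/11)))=-7315/2187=-3.34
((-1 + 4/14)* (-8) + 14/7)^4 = 8503056/2401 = 3541.46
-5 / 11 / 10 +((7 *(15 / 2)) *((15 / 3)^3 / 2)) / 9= 48119 / 132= 364.54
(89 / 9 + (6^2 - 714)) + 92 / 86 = -258145 / 387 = -667.04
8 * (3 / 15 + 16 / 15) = 152 / 15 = 10.13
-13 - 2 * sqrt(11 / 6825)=-13 - 2 * sqrt(3003) / 1365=-13.08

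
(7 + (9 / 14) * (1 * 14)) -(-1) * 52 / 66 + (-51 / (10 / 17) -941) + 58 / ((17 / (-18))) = -6015737 / 5610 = -1072.32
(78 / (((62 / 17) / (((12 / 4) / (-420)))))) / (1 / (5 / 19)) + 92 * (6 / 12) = 757969 / 16492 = 45.96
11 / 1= 11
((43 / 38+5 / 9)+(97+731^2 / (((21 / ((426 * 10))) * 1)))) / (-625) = -259507312297 / 1496250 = -173438.47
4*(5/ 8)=5/ 2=2.50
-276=-276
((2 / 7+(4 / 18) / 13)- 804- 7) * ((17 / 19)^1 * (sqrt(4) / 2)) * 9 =-11287337 / 1729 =-6528.25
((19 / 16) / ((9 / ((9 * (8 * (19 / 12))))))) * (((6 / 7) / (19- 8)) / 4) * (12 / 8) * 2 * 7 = 1083 / 176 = 6.15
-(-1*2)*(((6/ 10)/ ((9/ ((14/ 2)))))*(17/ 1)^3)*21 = 481474/ 5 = 96294.80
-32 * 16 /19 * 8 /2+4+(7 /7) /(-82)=-161723 /1558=-103.80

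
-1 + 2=1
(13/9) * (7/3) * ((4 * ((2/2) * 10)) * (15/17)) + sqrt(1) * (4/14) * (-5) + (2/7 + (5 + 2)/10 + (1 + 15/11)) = 14240287/117810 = 120.88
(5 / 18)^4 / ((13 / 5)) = 3125 / 1364688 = 0.00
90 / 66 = 1.36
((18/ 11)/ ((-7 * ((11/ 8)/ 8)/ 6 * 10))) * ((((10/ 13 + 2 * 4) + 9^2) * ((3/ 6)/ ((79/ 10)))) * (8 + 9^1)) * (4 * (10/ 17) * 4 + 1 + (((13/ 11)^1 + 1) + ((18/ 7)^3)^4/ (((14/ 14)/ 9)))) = -7852465519386411551688576/ 132441173218713359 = -59290214.13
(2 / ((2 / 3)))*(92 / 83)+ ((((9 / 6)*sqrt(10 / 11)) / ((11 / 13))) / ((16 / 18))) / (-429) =3.32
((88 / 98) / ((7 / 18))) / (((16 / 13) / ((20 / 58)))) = 6435 / 9947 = 0.65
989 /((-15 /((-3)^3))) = 1780.20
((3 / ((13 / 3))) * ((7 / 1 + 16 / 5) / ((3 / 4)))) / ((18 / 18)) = 612 / 65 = 9.42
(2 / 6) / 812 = 1 / 2436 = 0.00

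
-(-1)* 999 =999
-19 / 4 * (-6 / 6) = 19 / 4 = 4.75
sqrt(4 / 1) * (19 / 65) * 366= 13908 / 65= 213.97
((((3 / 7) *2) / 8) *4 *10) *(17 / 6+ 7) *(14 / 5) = 118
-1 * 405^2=-164025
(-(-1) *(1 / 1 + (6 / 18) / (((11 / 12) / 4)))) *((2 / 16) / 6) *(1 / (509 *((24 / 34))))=51 / 358336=0.00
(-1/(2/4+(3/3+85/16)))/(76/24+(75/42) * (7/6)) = -0.03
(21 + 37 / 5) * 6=852 / 5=170.40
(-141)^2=19881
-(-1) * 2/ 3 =2/ 3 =0.67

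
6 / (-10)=-3 / 5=-0.60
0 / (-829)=0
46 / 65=0.71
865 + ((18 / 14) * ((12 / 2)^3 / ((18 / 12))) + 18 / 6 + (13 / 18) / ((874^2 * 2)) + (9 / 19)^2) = 1053.37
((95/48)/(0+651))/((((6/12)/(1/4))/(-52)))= -1235/15624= -0.08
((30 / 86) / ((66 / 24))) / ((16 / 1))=15 / 1892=0.01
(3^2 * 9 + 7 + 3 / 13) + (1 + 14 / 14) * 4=1251 / 13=96.23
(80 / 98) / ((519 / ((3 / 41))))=40 / 347557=0.00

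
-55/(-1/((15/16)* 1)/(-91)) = -75075/16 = -4692.19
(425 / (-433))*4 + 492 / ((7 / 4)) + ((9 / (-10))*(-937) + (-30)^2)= 61241863 / 30310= 2020.52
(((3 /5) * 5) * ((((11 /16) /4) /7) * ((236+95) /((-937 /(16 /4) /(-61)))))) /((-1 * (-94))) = 666303 /9864736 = 0.07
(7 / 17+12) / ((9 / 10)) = 13.79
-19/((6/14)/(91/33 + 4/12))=-4522/33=-137.03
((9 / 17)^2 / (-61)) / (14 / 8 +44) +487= 523704595 / 1075369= 487.00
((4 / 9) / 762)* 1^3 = 2 / 3429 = 0.00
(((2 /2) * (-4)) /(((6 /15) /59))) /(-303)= 590 /303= 1.95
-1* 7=-7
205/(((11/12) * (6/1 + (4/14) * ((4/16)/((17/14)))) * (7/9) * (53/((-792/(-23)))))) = 27099360/878899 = 30.83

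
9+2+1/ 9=100/ 9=11.11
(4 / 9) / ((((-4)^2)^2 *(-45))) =-1 / 25920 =-0.00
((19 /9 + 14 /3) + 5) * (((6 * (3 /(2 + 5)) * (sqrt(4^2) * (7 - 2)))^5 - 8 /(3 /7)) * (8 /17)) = 15382594376269184 /7714413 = 1994007110.62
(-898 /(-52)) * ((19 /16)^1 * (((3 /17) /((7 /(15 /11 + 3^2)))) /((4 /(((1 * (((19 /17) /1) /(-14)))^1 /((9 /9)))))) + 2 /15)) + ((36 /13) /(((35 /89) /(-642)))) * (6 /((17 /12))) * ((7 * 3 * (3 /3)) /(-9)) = 173713362878267 /3888044160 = 44678.86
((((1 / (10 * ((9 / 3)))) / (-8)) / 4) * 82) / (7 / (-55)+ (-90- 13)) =0.00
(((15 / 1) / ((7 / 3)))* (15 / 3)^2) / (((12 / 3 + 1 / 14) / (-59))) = -44250 / 19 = -2328.95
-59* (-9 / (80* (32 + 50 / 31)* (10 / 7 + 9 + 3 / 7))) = 115227 / 6335360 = 0.02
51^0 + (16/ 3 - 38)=-95/ 3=-31.67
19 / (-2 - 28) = -19 / 30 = -0.63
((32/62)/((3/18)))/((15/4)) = 128/155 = 0.83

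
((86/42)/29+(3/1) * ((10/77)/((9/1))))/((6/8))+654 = 1878070/2871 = 654.15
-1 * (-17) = 17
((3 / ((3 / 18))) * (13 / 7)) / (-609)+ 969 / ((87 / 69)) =1091985 / 1421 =768.46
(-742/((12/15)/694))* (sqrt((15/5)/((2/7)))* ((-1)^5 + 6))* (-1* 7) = 22528975* sqrt(42)/2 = 73002222.59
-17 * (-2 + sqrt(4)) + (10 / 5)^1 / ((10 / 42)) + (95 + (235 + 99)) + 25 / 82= 179459 / 410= 437.70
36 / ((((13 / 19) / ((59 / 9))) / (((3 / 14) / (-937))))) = -6726 / 85267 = -0.08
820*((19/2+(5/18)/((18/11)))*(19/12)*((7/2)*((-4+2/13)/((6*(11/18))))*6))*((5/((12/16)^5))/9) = -647436.66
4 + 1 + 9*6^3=1949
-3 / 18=-1 / 6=-0.17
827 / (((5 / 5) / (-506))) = -418462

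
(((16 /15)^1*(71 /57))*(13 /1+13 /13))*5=15904 /171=93.01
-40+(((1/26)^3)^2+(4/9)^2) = -995944461743/25022177856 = -39.80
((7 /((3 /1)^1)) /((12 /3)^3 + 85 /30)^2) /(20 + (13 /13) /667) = 18676 /715082047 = 0.00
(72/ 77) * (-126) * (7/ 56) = -162/ 11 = -14.73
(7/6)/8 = 0.15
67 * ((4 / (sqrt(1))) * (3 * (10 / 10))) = 804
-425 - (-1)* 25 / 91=-38650 / 91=-424.73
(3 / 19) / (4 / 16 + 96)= 12 / 7315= 0.00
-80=-80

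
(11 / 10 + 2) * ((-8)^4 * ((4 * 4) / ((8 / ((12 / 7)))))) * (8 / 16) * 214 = 163037184 / 35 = 4658205.26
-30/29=-1.03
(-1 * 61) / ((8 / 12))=-183 / 2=-91.50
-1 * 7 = -7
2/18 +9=82/9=9.11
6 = 6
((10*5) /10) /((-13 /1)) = -0.38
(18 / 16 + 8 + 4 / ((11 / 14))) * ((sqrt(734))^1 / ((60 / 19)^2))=38.62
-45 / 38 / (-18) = 5 / 76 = 0.07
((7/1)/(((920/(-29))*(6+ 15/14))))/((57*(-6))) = 1421/15574680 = 0.00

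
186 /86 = 93 /43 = 2.16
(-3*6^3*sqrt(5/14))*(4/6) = -216*sqrt(70)/7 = -258.17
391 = 391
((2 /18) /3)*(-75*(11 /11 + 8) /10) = -5 /2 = -2.50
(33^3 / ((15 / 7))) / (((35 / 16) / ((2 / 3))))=127776 / 25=5111.04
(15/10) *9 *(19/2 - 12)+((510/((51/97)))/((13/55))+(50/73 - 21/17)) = 262615929/64532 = 4069.55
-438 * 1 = -438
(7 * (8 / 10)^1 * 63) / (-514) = -882 / 1285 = -0.69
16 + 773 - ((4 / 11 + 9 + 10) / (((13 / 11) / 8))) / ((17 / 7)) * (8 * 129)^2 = -12703431903 / 221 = -57481592.32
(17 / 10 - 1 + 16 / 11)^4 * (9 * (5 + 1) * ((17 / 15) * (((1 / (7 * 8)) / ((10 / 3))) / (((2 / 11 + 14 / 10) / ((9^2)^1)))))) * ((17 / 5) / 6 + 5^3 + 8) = 52223734092838437 / 1080772000000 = 48320.77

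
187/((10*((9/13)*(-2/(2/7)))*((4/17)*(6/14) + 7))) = -3179/5850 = -0.54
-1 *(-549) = 549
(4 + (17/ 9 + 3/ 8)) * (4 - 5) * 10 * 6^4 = -81180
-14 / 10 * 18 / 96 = -21 / 80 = -0.26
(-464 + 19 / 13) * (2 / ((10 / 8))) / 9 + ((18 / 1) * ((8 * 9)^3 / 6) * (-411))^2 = 123901623736117445656 / 585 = 211797647412166573.77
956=956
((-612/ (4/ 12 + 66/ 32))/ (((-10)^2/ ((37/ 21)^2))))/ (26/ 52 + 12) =-2234208/ 3521875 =-0.63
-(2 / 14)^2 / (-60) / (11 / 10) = 1 / 3234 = 0.00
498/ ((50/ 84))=20916/ 25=836.64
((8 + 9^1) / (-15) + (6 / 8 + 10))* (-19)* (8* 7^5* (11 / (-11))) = 24567352.13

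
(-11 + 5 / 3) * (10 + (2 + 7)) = -532 / 3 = -177.33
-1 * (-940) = 940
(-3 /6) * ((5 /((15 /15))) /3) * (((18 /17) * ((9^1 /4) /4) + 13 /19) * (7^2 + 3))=-214955 /3876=-55.46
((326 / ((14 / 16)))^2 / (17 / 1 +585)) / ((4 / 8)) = 6801664 / 14749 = 461.16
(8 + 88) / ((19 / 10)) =50.53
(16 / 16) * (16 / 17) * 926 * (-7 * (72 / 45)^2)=-6637568 / 425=-15617.81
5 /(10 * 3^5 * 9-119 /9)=45 /196711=0.00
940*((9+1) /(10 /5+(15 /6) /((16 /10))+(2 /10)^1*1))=2498.34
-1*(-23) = 23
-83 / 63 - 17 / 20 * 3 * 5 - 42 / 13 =-56669 / 3276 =-17.30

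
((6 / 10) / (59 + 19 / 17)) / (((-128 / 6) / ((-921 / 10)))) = 140913 / 3270400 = 0.04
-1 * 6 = -6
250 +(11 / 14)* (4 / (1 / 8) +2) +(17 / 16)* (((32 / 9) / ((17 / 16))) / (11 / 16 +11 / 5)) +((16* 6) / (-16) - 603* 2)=-1941899 / 2079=-934.05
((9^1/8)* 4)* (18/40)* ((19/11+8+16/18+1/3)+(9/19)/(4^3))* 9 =21368367/107008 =199.69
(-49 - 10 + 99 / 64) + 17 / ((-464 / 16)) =-107721 / 1856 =-58.04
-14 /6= -7 /3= -2.33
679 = 679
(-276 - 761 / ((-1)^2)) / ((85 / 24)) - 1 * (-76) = -1084 / 5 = -216.80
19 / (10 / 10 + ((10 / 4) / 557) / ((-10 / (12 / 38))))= 402154 / 21163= 19.00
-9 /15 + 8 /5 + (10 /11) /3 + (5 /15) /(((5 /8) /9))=1007 /165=6.10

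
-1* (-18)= 18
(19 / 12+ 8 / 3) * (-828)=-3519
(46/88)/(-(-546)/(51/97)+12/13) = 5083/10107064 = 0.00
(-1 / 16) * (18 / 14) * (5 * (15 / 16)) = -675 / 1792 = -0.38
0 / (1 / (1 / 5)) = 0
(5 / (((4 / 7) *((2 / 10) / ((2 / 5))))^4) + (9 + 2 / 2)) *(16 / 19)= 12165 / 19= 640.26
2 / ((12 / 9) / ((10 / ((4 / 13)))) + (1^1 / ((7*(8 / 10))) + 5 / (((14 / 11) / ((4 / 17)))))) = 26520 / 15169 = 1.75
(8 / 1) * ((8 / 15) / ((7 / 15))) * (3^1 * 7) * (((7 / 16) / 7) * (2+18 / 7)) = 384 / 7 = 54.86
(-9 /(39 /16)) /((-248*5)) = 6 /2015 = 0.00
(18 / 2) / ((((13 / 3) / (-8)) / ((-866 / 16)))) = 11691 / 13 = 899.31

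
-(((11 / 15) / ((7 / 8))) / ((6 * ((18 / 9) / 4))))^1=-88 / 315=-0.28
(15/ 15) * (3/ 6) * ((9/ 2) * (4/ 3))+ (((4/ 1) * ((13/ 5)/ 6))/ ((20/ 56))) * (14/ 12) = 1949/ 225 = 8.66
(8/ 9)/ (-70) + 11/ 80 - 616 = -3104011/ 5040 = -615.88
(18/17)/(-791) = -18/13447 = -0.00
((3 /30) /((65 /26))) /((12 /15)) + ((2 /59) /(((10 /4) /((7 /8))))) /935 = 55179 /1103300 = 0.05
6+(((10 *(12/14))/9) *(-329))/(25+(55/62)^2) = -365822/59475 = -6.15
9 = 9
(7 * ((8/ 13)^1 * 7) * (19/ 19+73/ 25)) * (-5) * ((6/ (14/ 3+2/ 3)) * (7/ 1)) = -302526/ 65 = -4654.25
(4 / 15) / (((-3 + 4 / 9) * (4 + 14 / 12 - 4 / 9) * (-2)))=108 / 9775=0.01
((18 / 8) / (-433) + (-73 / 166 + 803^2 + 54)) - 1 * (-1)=92703005219 / 143756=644863.56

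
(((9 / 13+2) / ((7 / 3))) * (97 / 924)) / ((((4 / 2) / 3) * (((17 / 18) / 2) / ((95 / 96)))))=414675 / 1089088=0.38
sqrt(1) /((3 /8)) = 8 /3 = 2.67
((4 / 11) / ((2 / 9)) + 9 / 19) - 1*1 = 232 / 209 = 1.11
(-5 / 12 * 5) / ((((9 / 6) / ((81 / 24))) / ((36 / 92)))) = -675 / 368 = -1.83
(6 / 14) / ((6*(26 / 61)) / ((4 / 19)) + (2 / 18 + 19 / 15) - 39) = -8235 / 489496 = -0.02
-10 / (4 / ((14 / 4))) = -35 / 4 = -8.75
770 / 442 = 385 / 221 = 1.74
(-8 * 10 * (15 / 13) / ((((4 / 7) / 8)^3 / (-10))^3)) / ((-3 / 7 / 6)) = -347105585971200000 / 13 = -26700429690092307.69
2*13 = 26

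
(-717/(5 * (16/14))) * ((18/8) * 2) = -45171/80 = -564.64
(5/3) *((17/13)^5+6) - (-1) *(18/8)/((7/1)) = 520691011/31188612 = 16.69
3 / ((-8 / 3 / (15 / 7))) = -135 / 56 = -2.41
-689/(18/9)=-689/2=-344.50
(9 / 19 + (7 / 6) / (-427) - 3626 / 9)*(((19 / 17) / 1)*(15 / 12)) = -41976215 / 74664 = -562.20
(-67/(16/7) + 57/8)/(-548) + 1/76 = 8937/166592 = 0.05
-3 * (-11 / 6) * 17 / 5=187 / 10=18.70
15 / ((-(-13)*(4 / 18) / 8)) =540 / 13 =41.54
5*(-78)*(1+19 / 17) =-14040 / 17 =-825.88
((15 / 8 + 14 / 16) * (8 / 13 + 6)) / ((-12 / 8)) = -12.13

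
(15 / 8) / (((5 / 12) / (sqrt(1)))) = 9 / 2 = 4.50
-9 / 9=-1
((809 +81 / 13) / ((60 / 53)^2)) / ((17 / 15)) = 14884891 / 26520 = 561.27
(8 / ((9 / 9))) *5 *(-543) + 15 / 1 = -21705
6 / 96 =0.06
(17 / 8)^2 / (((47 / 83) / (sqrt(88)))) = 23987 * sqrt(22) / 1504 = 74.81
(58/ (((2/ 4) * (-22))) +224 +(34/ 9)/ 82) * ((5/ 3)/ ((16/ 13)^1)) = 57720065/ 194832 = 296.26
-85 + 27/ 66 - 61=-3203/ 22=-145.59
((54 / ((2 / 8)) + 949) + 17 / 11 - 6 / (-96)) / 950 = 205323 / 167200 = 1.23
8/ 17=0.47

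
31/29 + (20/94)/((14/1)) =10344/9541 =1.08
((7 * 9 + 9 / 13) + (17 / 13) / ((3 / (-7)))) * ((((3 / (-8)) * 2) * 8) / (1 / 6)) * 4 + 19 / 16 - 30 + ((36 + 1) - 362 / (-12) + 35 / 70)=-5424715 / 624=-8693.45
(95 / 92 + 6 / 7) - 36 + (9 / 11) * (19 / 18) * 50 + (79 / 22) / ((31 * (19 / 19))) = 2017591 / 219604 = 9.19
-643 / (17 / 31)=-19933 / 17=-1172.53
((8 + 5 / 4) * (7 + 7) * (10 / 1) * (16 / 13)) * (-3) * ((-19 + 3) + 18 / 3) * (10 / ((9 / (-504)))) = -348096000 / 13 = -26776615.38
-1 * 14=-14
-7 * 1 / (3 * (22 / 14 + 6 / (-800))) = -19600 / 13137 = -1.49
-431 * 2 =-862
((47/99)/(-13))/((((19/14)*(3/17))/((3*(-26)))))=22372/1881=11.89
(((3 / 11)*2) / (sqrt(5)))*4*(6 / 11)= 144*sqrt(5) / 605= 0.53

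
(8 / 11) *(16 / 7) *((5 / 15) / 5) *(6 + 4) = 256 / 231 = 1.11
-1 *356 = -356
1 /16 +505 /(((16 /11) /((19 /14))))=105559 /224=471.25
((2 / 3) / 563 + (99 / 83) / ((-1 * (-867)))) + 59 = 2390432248 / 40514043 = 59.00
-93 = -93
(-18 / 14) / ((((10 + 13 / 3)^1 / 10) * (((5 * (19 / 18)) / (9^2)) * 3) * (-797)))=26244 / 4558043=0.01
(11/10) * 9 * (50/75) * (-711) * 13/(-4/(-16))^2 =-4880304/5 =-976060.80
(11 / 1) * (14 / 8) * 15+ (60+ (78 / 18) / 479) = 2004667 / 5748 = 348.76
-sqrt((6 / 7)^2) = -6 / 7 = -0.86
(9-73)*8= -512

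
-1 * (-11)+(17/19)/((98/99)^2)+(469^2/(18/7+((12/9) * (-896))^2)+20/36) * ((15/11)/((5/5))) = 3487130683124603/270722605423116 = 12.88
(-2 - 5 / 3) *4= -44 / 3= -14.67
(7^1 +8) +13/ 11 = 178/ 11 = 16.18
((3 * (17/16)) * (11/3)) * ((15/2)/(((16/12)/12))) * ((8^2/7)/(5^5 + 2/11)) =185130/80213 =2.31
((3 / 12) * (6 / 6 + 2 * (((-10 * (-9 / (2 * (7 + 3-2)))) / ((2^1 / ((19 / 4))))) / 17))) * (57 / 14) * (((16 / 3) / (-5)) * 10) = -26581 / 952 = -27.92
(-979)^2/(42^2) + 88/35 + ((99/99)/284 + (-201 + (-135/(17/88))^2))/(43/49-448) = -360764484505639/660839633370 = -545.92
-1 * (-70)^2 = -4900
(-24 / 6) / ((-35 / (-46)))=-184 / 35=-5.26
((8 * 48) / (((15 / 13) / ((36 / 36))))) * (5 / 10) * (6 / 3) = 1664 / 5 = 332.80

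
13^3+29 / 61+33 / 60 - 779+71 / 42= 1420.72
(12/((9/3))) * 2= 8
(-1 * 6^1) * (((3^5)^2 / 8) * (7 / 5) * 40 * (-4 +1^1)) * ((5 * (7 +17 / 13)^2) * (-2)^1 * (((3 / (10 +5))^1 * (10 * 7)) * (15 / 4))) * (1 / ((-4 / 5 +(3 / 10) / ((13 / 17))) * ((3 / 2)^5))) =59997563136000 / 689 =87079191779.39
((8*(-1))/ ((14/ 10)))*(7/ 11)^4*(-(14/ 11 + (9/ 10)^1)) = 327908/ 161051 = 2.04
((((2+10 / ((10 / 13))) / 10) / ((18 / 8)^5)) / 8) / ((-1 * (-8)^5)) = 1 / 10077696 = 0.00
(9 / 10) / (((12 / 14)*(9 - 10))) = -21 / 20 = -1.05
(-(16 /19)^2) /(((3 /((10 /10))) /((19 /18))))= -128 /513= -0.25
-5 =-5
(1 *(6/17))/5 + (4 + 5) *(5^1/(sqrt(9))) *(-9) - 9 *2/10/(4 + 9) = -29850/221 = -135.07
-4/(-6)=2/3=0.67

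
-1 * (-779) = 779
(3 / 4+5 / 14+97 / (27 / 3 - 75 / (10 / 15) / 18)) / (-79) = -11205 / 24332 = -0.46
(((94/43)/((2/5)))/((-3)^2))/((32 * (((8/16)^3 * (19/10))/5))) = 5875/14706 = 0.40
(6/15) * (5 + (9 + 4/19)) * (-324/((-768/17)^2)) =-70227/77824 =-0.90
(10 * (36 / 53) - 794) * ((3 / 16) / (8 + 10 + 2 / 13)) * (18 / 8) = -7322211 / 400256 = -18.29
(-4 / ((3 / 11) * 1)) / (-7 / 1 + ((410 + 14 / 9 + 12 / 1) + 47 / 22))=-2904 / 82901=-0.04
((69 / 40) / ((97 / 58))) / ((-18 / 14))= -4669 / 5820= -0.80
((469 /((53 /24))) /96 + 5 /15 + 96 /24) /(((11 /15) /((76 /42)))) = 395485 /24486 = 16.15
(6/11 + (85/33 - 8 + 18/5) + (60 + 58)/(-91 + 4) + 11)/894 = 6671/712965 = 0.01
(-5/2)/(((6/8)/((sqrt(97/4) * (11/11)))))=-5 * sqrt(97)/3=-16.41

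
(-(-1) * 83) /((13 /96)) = 7968 /13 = 612.92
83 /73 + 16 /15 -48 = -50147 /1095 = -45.80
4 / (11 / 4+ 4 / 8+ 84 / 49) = 112 / 139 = 0.81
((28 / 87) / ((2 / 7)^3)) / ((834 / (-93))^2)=2307361 / 13447416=0.17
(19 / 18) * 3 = 19 / 6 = 3.17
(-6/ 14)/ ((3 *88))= -1/ 616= -0.00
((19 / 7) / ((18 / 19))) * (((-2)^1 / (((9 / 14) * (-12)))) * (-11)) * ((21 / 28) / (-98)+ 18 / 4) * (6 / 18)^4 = -2330977 / 5143824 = -0.45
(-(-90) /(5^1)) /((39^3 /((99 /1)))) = 66 /2197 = 0.03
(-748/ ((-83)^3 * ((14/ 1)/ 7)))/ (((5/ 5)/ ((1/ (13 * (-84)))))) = -187/ 312195702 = -0.00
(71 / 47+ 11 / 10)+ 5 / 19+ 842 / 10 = 777569 / 8930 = 87.07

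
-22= -22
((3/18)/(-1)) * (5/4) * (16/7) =-10/21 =-0.48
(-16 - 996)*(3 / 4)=-759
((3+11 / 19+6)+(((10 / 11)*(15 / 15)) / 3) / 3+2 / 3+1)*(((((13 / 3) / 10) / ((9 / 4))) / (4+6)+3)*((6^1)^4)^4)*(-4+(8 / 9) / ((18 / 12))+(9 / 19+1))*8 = -148426440181498773504 / 99275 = -1495103905127159.64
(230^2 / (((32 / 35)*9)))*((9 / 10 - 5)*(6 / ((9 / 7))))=-26569025 / 216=-123004.75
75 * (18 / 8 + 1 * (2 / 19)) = 13425 / 76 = 176.64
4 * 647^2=1674436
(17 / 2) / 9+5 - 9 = -55 / 18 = -3.06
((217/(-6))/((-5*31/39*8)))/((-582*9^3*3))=-91/101826720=-0.00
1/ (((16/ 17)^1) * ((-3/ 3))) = -17/ 16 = -1.06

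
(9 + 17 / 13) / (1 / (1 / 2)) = 67 / 13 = 5.15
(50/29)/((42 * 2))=25/1218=0.02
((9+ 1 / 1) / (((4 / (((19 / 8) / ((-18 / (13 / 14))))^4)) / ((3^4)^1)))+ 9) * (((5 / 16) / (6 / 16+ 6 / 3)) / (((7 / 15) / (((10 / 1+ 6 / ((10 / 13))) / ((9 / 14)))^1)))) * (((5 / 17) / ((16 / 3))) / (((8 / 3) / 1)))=8208729108843925 / 5620802493874176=1.46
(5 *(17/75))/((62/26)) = 0.48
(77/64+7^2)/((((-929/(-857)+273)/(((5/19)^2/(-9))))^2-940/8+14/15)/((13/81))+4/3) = 0.00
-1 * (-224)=224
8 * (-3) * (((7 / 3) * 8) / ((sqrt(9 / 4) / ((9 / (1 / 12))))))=-32256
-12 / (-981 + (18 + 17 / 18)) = 216 / 17317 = 0.01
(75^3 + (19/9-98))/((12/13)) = 12337039/27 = 456927.37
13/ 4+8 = 45/ 4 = 11.25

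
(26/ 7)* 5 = 130/ 7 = 18.57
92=92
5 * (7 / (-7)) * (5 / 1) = -25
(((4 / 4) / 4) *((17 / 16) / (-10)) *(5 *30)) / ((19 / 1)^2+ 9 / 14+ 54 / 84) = -1785 / 162304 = -0.01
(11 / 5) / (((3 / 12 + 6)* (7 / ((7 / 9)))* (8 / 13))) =143 / 2250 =0.06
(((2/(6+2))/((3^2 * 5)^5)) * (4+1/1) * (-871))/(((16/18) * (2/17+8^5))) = -0.00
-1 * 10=-10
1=1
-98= -98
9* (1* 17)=153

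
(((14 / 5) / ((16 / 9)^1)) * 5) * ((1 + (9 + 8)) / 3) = 189 / 4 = 47.25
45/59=0.76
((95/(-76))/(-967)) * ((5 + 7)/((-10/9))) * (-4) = 54/967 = 0.06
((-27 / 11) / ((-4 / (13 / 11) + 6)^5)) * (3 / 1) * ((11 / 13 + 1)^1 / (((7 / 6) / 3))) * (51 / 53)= -187388721 / 681698402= -0.27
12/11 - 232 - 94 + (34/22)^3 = -321.22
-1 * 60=-60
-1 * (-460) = 460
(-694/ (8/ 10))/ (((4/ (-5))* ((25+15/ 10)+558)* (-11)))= -8675/ 51436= -0.17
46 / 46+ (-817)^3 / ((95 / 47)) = -1348995264 / 5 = -269799052.80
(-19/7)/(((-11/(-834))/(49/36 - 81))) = 7571747/462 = 16389.06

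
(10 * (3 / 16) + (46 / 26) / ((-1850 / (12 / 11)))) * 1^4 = 1983021 / 1058200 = 1.87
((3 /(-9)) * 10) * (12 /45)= -8 /9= -0.89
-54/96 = -9/16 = -0.56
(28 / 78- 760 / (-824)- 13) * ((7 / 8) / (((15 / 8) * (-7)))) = 47074 / 60255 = 0.78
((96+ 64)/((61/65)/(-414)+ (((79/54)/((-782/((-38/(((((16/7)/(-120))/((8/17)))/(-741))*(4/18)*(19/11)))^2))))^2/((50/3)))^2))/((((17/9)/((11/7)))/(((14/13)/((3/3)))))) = 27344951761760879297673600/979316900827195651098322975640261481805681935919660040572693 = 0.00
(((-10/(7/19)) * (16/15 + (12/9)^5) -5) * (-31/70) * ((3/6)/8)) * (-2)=-7821703/952560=-8.21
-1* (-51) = 51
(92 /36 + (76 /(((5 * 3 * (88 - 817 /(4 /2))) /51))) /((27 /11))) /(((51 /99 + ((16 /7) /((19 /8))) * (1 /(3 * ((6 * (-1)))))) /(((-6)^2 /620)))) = 845852469 /3019895225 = 0.28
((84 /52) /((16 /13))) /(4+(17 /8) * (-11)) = -21 /310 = -0.07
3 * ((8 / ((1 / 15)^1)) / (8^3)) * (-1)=-45 / 64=-0.70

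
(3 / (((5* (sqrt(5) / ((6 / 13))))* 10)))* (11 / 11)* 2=18* sqrt(5) / 1625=0.02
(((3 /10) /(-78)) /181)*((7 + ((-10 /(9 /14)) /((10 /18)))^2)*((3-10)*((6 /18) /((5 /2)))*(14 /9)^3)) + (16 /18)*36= 4124405564 /128650275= 32.06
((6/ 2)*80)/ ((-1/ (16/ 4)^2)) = -3840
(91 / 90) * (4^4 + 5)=2639 / 10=263.90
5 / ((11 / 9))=45 / 11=4.09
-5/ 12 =-0.42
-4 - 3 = -7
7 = 7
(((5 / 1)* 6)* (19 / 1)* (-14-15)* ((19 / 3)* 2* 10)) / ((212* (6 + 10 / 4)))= -1046900 / 901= -1161.93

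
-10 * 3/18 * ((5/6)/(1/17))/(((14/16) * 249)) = -1700/15687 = -0.11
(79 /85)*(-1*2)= -158 /85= -1.86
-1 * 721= -721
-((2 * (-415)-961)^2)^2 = -10289217397761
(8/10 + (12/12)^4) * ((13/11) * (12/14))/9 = 78/385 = 0.20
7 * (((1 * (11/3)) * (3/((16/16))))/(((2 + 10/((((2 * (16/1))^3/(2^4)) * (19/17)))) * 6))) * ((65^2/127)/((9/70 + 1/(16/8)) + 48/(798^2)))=19993381408000/59007625317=338.83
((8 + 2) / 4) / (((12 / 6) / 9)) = 45 / 4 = 11.25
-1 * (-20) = 20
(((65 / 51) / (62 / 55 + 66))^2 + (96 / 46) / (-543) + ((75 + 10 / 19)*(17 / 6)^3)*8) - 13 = 683484199656243715 / 49780390472496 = 13729.99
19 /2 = 9.50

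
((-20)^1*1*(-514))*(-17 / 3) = -174760 / 3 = -58253.33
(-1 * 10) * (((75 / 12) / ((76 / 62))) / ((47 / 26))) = -50375 / 1786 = -28.21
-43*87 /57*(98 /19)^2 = -11976188 /6859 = -1746.05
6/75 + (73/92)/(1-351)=2503/32200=0.08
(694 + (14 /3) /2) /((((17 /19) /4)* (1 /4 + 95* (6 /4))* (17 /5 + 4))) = 2.95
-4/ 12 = -1/ 3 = -0.33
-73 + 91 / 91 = -72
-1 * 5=-5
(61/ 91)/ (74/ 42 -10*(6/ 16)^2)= 5856/ 3107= 1.88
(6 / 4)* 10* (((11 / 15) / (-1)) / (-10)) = 11 / 10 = 1.10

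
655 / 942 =0.70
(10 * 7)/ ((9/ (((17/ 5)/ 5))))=5.29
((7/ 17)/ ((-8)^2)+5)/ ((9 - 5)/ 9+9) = 49023/ 92480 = 0.53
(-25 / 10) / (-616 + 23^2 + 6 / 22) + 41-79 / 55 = 39.59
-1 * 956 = -956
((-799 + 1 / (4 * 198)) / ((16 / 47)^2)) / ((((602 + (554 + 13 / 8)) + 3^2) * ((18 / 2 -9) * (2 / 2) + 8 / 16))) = -1397870663 / 118267776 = -11.82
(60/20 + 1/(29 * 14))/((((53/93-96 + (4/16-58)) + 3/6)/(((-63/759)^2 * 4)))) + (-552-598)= -5271505285066/4583915479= -1150.00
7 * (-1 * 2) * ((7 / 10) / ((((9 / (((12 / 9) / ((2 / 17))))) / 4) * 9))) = -6664 / 1215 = -5.48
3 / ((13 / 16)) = 48 / 13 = 3.69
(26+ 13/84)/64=2197/5376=0.41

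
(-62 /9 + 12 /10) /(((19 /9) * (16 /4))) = -64 /95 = -0.67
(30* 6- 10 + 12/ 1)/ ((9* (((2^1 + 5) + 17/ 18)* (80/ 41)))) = 287/ 220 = 1.30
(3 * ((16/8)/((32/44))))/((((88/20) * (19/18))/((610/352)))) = 41175/13376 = 3.08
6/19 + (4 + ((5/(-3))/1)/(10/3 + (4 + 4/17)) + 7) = 81375/7334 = 11.10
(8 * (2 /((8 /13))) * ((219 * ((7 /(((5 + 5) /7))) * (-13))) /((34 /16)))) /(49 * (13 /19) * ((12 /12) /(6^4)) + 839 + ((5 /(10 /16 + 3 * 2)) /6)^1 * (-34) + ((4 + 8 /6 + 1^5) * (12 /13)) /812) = -49967859850586496 /244372602421915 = -204.47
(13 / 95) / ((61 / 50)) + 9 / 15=4127 / 5795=0.71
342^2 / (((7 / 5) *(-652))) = -146205 / 1141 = -128.14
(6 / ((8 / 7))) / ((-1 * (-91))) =3 / 52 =0.06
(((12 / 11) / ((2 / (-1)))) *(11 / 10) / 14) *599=-1797 / 70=-25.67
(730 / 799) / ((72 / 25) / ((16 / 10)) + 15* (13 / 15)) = 1825 / 29563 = 0.06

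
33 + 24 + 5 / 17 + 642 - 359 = 5785 / 17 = 340.29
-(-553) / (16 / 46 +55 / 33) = 38157 / 139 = 274.51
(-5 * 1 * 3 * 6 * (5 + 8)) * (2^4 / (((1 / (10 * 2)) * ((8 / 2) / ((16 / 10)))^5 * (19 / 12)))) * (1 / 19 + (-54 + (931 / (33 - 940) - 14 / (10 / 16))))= 38339993862144 / 204641875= 187351.65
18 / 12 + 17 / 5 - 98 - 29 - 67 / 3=-4333 / 30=-144.43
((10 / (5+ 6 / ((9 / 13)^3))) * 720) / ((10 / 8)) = 1399680 / 5609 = 249.54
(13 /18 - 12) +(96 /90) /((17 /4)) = -16871 /1530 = -11.03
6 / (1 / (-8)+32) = 16 / 85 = 0.19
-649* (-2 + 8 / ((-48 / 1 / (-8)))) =432.67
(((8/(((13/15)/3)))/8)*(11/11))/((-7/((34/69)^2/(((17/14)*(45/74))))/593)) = -5967952/61893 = -96.42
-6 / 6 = -1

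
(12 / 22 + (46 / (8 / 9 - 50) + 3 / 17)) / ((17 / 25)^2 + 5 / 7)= -126875 / 695266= -0.18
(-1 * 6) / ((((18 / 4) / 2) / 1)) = -8 / 3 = -2.67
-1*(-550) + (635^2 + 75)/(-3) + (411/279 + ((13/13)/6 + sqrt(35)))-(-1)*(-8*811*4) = -9909689/62 + sqrt(35) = -159827.78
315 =315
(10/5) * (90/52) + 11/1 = 14.46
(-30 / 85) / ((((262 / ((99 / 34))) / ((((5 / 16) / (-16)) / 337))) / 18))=0.00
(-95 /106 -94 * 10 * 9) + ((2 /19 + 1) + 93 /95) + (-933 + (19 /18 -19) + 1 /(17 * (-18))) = -14497710911 /1540710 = -9409.76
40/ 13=3.08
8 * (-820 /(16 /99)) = -40590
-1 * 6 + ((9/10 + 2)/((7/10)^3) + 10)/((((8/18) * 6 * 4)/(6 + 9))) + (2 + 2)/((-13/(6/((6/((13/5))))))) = 525533/27440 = 19.15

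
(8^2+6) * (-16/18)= -560/9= -62.22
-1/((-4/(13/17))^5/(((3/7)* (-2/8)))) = -1113879/40710139904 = -0.00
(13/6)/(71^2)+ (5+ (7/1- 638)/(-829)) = 144465673/25073934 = 5.76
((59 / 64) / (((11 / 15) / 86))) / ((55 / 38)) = 144609 / 1936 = 74.69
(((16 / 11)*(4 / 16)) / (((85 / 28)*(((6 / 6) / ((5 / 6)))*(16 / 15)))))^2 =1225 / 139876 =0.01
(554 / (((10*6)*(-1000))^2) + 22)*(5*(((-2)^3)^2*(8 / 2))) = 39600000277 / 1406250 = 28160.00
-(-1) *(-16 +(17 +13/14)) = 27/14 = 1.93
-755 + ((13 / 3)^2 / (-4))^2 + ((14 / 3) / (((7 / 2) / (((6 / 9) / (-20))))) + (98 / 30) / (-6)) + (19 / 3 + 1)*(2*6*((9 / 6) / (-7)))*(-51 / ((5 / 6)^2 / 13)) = 3916777111 / 226800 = 17269.74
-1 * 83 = -83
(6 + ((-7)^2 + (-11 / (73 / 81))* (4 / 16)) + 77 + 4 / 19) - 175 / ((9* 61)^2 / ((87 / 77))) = 791909523475 / 6131300076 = 129.16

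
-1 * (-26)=26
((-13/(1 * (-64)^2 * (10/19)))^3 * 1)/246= -15069223/16904991277056000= -0.00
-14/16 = -7/8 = -0.88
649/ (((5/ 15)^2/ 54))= 315414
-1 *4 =-4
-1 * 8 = -8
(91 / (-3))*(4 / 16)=-91 / 12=-7.58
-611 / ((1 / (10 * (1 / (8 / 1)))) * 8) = -3055 / 32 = -95.47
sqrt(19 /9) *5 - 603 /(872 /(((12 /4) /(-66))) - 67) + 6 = 12901 /2139 + 5 *sqrt(19) /3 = 13.30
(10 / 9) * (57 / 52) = 95 / 78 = 1.22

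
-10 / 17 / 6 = -5 / 51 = -0.10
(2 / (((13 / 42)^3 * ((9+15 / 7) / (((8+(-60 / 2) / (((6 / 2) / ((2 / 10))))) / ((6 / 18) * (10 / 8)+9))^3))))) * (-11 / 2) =-354882705408 / 41210581217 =-8.61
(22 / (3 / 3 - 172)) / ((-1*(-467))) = -22 / 79857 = -0.00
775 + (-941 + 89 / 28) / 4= 60541 / 112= 540.54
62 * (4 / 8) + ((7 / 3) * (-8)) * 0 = 31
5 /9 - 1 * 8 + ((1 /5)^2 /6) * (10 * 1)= -332 /45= -7.38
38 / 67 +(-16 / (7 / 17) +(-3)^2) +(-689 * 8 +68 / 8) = -5189757 / 938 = -5532.79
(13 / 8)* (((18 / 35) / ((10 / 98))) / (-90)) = -91 / 1000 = -0.09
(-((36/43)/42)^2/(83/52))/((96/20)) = -390/7519883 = -0.00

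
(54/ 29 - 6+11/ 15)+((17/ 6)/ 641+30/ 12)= -83667/ 92945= -0.90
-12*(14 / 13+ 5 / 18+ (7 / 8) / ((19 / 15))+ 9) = -196433 / 1482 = -132.55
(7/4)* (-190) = -665/2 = -332.50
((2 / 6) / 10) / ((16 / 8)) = 1 / 60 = 0.02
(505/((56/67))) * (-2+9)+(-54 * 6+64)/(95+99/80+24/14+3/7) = 4226.73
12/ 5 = 2.40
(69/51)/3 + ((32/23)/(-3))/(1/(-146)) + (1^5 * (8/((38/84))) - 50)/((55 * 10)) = 139131438/2042975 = 68.10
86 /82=43 /41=1.05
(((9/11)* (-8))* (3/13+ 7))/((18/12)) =-4512/143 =-31.55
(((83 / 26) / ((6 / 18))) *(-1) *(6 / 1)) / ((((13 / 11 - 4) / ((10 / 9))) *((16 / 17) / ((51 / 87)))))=1319285 / 93496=14.11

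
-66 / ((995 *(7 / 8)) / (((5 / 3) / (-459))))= 176 / 639387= 0.00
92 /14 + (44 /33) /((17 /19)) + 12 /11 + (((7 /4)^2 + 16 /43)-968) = -2581311571 /2701776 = -955.41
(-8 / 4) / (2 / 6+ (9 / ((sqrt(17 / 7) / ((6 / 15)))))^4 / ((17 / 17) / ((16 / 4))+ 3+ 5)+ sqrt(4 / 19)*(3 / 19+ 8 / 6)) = -614953432870163750 / 1125832307721079173+ 25501962835937500*sqrt(19) / 1125832307721079173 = -0.45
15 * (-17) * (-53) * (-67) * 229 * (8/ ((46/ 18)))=-14929966440/ 23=-649128975.65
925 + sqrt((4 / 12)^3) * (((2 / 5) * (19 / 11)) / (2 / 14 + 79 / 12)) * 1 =1064 * sqrt(3) / 93225 + 925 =925.02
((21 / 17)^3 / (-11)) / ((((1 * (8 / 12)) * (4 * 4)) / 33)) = -83349 / 157216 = -0.53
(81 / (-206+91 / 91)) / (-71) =81 / 14555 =0.01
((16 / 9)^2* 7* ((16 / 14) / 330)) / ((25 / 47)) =48128 / 334125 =0.14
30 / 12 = 5 / 2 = 2.50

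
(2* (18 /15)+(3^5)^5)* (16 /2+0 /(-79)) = 33891544377816 /5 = 6778308875563.20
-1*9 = -9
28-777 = -749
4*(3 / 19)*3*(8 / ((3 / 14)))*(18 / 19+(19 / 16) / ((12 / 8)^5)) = 78.08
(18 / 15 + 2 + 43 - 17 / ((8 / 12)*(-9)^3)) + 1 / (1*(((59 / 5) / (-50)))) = 6021209 / 143370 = 42.00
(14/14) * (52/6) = 8.67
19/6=3.17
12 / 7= 1.71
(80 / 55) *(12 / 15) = 64 / 55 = 1.16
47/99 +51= 5096/99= 51.47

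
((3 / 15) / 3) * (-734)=-734 / 15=-48.93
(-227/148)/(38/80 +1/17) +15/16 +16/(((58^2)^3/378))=-247431610645303/127825152389616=-1.94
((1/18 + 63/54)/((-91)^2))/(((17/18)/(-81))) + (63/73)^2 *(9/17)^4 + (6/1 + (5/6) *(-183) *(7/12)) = -7334244108805079/88457657038296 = -82.91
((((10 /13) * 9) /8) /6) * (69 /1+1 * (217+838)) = 4215 /26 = 162.12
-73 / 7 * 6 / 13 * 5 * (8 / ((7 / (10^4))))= -175200000 / 637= -275039.25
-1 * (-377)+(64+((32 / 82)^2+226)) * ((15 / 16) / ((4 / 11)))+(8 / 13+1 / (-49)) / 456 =2197373448757 / 1953133728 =1125.05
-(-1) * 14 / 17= 14 / 17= 0.82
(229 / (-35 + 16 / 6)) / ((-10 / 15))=2061 / 194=10.62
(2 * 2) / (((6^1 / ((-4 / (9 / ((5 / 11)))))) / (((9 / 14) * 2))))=-0.17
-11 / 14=-0.79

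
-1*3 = -3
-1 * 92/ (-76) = 23/ 19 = 1.21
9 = 9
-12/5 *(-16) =192/5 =38.40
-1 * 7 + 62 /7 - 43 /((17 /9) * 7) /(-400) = 88787 /47600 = 1.87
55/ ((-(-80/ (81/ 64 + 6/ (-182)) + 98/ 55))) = 21716475/ 24922058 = 0.87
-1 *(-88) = 88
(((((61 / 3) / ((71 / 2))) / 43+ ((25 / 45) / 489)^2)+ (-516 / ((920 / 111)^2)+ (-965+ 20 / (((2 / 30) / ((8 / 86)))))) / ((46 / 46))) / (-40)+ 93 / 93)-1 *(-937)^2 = -439412292234040885379123 / 500501284170192000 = -877944.39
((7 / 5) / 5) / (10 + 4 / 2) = 7 / 300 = 0.02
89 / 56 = 1.59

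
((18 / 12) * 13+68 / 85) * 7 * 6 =4263 / 5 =852.60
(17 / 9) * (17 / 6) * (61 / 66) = 17629 / 3564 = 4.95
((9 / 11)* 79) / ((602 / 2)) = 0.21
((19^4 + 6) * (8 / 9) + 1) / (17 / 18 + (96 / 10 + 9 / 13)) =135541250 / 13147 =10309.67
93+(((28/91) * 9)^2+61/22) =103.44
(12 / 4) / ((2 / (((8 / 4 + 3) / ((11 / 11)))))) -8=-1 / 2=-0.50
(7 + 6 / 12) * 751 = 11265 / 2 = 5632.50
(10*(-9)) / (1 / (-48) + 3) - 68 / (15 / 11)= -171764 / 2145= -80.08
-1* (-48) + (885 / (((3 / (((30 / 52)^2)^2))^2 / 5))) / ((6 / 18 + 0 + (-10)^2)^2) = 908168502918224073 / 18919940877650176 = 48.00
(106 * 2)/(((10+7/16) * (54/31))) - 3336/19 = -14043080/85671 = -163.92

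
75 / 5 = 15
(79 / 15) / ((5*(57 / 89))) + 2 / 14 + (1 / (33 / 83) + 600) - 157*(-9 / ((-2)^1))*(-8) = 2059418437 / 329175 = 6256.30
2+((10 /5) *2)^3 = 66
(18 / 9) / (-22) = -1 / 11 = -0.09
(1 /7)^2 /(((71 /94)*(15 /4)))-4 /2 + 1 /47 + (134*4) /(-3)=-443050373 /2452695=-180.64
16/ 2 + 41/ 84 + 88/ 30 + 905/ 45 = 39731/ 1260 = 31.53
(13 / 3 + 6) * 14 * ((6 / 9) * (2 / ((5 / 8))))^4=455081984 / 151875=2996.42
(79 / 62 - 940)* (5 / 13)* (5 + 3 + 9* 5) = -1186405 / 62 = -19135.56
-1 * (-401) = 401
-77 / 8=-9.62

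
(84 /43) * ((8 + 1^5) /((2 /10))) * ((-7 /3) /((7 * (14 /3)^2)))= -405 /301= -1.35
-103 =-103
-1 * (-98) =98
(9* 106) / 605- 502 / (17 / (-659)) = 200161108 / 10285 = 19461.46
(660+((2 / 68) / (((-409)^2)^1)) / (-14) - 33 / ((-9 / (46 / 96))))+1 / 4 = 1897660923395 / 2866527216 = 662.01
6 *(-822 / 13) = -4932 / 13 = -379.38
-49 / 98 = -1 / 2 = -0.50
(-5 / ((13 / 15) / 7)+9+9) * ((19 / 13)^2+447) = -22088064 / 2197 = -10053.74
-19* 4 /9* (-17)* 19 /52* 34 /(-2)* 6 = -208658 /39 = -5350.21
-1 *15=-15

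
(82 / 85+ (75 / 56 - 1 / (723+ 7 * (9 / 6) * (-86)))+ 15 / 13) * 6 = 1928833 / 92820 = 20.78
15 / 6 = 5 / 2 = 2.50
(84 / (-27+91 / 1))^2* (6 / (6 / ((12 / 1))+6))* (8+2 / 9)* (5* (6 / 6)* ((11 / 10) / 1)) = 59829 / 832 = 71.91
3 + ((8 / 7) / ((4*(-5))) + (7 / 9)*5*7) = 9502 / 315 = 30.17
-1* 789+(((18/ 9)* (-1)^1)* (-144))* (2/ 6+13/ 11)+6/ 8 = -15483/ 44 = -351.89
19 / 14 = 1.36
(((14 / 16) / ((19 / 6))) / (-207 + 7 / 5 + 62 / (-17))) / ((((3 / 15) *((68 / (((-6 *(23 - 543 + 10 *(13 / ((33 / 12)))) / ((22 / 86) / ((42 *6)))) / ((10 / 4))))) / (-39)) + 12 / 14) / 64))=-94142647872000 / 954801620201281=-0.10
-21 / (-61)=21 / 61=0.34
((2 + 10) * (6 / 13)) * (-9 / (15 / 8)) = -1728 / 65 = -26.58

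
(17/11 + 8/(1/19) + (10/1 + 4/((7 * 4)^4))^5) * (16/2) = 94388936827085114814701669783947/117804903638801000597291008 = 801230.97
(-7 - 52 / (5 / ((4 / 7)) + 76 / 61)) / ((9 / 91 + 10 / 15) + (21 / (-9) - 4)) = 2.19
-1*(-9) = 9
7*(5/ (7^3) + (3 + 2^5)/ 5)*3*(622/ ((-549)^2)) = 498844/ 1640961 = 0.30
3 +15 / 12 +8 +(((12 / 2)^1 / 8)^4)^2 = 809377 / 65536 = 12.35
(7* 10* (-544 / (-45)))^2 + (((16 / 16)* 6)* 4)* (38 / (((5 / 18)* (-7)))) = 2028791264 / 2835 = 715623.02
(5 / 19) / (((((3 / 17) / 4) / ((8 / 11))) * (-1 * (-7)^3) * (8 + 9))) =160 / 215061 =0.00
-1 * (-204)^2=-41616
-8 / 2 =-4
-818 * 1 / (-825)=818 / 825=0.99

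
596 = 596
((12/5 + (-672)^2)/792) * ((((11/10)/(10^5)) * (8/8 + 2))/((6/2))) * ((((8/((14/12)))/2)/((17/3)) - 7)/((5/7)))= -0.06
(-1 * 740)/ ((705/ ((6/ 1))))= -296/ 47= -6.30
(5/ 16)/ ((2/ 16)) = 5/ 2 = 2.50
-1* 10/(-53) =0.19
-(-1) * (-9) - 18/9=-11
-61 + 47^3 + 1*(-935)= 102827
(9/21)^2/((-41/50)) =-450/2009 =-0.22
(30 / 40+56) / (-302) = -227 / 1208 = -0.19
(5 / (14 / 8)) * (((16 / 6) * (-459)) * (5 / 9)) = -13600 / 7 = -1942.86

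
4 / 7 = 0.57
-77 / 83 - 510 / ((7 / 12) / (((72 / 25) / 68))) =-110263 / 2905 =-37.96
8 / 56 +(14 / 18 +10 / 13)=1384 / 819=1.69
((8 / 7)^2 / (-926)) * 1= -32 / 22687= -0.00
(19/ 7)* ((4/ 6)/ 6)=19/ 63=0.30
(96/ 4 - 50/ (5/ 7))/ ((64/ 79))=-1817/ 32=-56.78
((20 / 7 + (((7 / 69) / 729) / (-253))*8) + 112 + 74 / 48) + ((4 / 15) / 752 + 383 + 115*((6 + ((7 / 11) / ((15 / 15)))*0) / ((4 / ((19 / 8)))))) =304500710267713 / 334952346960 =909.09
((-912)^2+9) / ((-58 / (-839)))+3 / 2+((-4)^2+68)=12031822.86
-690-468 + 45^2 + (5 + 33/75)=21811/25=872.44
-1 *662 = -662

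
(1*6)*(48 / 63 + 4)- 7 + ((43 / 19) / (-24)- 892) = -870.52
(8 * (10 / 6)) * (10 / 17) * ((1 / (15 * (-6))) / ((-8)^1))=5 / 459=0.01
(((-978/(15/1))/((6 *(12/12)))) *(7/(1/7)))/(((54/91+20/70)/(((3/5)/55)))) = -726817/110000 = -6.61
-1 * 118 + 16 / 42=-2470 / 21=-117.62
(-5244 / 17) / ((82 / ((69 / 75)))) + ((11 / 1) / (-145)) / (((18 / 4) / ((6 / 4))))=-5284957 / 1515975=-3.49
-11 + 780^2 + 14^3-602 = 610531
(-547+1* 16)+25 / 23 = -12188 / 23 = -529.91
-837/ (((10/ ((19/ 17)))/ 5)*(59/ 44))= -349866/ 1003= -348.82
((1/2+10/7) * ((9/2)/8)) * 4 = 243/56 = 4.34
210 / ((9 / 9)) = 210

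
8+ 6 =14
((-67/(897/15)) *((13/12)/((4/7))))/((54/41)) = -96145/59616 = -1.61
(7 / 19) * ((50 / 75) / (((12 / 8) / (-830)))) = -23240 / 171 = -135.91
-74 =-74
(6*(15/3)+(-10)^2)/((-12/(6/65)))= -1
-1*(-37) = 37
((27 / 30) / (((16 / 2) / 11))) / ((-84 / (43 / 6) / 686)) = -23177 / 320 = -72.43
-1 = -1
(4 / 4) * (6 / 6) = 1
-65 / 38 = -1.71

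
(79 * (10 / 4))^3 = 7703734.38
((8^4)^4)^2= 79228162514264337593543950336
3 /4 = 0.75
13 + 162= 175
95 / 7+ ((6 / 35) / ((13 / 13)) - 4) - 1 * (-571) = 20326 / 35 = 580.74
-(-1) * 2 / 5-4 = -18 / 5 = -3.60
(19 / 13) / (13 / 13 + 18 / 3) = 0.21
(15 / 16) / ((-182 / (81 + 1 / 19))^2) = 45375 / 244036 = 0.19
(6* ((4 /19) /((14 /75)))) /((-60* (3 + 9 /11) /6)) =-0.18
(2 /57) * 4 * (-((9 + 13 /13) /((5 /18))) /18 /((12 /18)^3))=-18 /19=-0.95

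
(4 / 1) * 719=2876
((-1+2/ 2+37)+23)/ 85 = 12/ 17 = 0.71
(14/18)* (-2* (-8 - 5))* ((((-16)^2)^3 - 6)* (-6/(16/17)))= -12977171935/6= -2162861989.17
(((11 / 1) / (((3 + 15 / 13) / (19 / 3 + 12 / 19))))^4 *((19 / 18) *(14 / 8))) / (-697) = -72711686330881965367 / 237075205431494016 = -306.70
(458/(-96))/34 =-229/1632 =-0.14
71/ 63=1.13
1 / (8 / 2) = 1 / 4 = 0.25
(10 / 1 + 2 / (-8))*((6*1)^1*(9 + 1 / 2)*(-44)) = -24453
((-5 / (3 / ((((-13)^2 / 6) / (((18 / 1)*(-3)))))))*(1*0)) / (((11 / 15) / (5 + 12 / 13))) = 0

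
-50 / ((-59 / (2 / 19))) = 100 / 1121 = 0.09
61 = 61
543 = 543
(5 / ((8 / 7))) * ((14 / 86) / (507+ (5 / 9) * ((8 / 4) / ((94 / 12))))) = 34545 / 24598408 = 0.00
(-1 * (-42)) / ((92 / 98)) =1029 / 23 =44.74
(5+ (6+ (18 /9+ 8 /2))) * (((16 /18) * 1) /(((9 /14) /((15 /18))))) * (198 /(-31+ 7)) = -13090 /81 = -161.60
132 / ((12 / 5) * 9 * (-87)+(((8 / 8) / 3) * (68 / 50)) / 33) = -163350 / 2325493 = -0.07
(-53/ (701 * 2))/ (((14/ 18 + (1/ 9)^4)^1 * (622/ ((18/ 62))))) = -3129597/ 137978289856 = -0.00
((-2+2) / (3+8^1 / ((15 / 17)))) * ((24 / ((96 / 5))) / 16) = 0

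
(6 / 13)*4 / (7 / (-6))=-144 / 91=-1.58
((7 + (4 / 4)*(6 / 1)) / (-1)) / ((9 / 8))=-104 / 9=-11.56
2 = 2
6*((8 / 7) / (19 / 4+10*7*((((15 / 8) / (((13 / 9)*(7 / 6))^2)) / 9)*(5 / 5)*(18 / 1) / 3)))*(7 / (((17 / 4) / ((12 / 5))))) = 10902528 / 14303545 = 0.76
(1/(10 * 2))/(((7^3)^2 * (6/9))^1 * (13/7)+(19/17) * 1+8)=51/148583180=0.00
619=619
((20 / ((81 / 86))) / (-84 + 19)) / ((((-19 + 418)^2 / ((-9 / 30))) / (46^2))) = 363952 / 279397755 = 0.00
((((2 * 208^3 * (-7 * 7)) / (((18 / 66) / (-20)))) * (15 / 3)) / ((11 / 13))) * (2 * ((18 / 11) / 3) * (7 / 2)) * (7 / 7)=16050459443200 / 11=1459132676654.55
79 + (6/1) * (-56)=-257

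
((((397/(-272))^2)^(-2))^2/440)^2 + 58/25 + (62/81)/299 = 64788307371363297060394328924879669243124932486348/27895213802365660130899276464456398527433866214475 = 2.32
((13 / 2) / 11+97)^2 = 4609609 / 484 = 9523.99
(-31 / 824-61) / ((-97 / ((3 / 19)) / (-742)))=-55978335 / 759316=-73.72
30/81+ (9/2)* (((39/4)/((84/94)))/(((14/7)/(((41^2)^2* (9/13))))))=48025322.37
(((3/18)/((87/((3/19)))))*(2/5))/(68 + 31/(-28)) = 28/15480345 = 0.00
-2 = -2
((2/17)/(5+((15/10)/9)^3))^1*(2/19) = 864/349163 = 0.00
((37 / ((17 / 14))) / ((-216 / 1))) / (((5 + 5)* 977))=-259 / 17937720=-0.00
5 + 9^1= 14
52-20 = 32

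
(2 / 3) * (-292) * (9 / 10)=-876 / 5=-175.20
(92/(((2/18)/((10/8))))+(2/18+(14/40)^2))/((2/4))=3726841/1800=2070.47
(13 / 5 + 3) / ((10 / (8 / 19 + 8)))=448 / 95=4.72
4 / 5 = 0.80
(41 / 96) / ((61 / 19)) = 779 / 5856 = 0.13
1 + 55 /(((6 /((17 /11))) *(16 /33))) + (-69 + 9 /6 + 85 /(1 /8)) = 20567 /32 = 642.72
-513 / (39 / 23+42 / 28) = -7866 / 49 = -160.53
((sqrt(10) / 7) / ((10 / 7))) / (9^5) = sqrt(10) / 590490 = 0.00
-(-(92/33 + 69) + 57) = 488/33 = 14.79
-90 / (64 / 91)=-4095 / 32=-127.97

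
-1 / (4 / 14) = -7 / 2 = -3.50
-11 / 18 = -0.61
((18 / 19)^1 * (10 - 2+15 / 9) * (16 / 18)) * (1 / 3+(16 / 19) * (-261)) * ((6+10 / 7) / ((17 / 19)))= -43116736 / 2907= -14832.04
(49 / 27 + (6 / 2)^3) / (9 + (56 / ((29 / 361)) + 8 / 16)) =45124 / 1106541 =0.04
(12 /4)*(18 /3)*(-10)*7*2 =-2520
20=20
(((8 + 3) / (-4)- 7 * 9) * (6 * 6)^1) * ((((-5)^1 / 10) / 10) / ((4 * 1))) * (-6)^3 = -63909 / 10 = -6390.90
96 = 96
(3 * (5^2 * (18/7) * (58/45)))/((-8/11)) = -4785/14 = -341.79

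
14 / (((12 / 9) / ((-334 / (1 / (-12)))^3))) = 676040069376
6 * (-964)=-5784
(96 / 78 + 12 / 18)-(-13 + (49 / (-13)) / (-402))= 1995 / 134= 14.89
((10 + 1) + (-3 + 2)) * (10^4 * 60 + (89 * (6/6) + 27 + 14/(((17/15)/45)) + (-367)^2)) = 125011350/17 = 7353608.82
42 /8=21 /4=5.25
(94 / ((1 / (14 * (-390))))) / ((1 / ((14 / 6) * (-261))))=312563160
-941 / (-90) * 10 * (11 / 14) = 10351 / 126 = 82.15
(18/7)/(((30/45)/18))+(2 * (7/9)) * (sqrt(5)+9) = 14 * sqrt(5)/9+584/7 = 86.91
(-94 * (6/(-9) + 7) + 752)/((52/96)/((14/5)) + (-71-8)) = -52640/26479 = -1.99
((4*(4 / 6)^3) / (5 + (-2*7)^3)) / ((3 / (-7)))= 224 / 221859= 0.00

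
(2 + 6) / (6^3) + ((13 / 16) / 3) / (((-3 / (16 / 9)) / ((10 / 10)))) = -10 / 81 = -0.12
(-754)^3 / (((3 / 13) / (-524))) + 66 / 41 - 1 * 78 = 973346389246.28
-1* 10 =-10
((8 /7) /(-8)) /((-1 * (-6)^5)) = -1 /54432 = -0.00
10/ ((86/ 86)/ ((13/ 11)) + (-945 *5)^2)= 65/ 145116568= 0.00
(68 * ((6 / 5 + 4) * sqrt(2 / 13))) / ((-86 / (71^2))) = -342788 * sqrt(26) / 215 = -8129.69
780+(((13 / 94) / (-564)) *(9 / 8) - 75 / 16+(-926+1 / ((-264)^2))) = -11599828153 / 76979232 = -150.69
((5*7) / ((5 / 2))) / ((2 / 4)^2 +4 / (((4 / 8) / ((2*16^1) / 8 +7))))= 0.16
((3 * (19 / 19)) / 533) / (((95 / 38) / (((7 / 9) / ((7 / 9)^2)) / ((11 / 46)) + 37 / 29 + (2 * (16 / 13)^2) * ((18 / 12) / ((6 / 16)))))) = 42502074 / 1005709705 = 0.04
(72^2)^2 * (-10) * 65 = -17468006400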